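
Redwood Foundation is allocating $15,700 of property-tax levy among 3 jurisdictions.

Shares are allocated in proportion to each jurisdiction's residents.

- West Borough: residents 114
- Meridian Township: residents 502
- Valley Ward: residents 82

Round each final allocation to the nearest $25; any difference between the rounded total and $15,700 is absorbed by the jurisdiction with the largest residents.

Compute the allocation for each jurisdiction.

West Borough: $2,575; Meridian Township: $11,275; Valley Ward: $1,850

Combined residents = 114 + 502 + 82 = 698.
Pro-rata amounts: West Borough 2,564.18; Meridian Township 11,291.40; Valley Ward 1,844.41.
After rounding ($25): West Borough $2,575; Meridian Township $11,300; Valley Ward $1,850. Sum = $15,725.
Difference $15,700 − $15,725 = −$25 applied to largest residents (Meridian Township): Meridian Township becomes $11,275.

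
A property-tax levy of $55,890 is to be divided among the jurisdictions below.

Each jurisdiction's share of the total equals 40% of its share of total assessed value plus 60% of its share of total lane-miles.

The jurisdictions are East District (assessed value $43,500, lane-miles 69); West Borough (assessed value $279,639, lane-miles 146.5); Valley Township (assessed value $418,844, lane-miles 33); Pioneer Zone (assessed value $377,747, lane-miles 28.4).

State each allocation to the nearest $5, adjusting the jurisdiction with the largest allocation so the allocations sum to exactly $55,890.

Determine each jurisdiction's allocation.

Totals — assessed value 1,119,730, lane-miles 276.9.
Composite weights (40% assessed value + 60% lane-miles): East District 0.1651; West Borough 0.4173; Valley Township 0.2211; Pioneer Zone 0.1965.
Pro-rata amounts: East District 9,224.75; West Borough 23,325.04; Valley Township 12,358.91; Pioneer Zone 10,981.30.
Rounded to nearest $5: East District $9,225; West Borough $23,325; Valley Township $12,360; Pioneer Zone $10,980. Sum = $55,890.
No rounding difference to absorb.

East District: $9,225 | West Borough: $23,325 | Valley Township: $12,360 | Pioneer Zone: $10,980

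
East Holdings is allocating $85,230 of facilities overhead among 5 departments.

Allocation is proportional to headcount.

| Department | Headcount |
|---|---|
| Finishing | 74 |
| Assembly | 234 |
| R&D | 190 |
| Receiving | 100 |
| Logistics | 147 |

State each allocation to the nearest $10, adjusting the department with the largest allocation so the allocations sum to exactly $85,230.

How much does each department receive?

Finishing: $8,470 | Assembly: $26,760 | R&D: $21,740 | Receiving: $11,440 | Logistics: $16,820

Sum of headcount: 745.
Raw shares: Finishing 74/745 × $85,230 = 8,465.80; Assembly 234/745 × $85,230 = 26,770.23; R&D 190/745 × $85,230 = 21,736.51; Receiving 100/745 × $85,230 = 11,440.27; Logistics 147/745 × $85,230 = 16,817.19.
After rounding ($10): Finishing $8,470; Assembly $26,770; R&D $21,740; Receiving $11,440; Logistics $16,820. Sum = $85,240.
Difference $85,230 − $85,240 = −$10 applied to largest allocation (Assembly): Assembly becomes $26,760.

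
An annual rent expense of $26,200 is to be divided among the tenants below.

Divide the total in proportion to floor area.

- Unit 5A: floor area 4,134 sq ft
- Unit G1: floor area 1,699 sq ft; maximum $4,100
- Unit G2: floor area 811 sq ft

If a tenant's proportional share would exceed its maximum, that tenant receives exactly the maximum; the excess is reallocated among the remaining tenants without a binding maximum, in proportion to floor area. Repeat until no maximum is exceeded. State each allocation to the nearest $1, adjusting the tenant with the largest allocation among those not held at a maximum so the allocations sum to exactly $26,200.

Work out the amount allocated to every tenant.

Unit 5A: $18,476; Unit G1: $4,100; Unit G2: $3,624

Floor area total: 6,644.
Unconstrained shares: Unit 5A 16,302.05; Unit G1 6,699.85; Unit G2 3,198.10.
Capped: Unit G1 ($4,100); residual $22,100 reallocated over remaining floor area 4,945.
Redistributed shares: Unit 5A 18,475.51 → $18,476; Unit G2 3,624.49 → $3,624.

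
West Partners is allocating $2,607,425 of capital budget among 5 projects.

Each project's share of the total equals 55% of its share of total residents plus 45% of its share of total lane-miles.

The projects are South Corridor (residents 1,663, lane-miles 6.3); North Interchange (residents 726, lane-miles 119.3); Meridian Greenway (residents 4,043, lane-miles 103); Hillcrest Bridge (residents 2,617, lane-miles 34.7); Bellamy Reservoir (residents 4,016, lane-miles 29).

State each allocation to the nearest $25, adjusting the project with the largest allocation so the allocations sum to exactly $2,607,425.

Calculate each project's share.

Residents total 13,065; lane-miles total 292.3.
Composite weights (55% residents + 45% lane-miles): South Corridor 0.0797; North Interchange 0.2142; Meridian Greenway 0.3288; Hillcrest Bridge 0.1636; Bellamy Reservoir 0.2137.
Proportional shares: South Corridor 207,828.96; North Interchange 558,579.83; Meridian Greenway 857,240.42; Hillcrest Bridge 426,547.43; Bellamy Reservoir 557,228.34.
Rounded to nearest $25: South Corridor $207,825; North Interchange $558,575; Meridian Greenway $857,250; Hillcrest Bridge $426,550; Bellamy Reservoir $557,225. Sum = $2,607,425.
Sum already equals the total — no adjustment.

South Corridor: $207,825; North Interchange: $558,575; Meridian Greenway: $857,250; Hillcrest Bridge: $426,550; Bellamy Reservoir: $557,225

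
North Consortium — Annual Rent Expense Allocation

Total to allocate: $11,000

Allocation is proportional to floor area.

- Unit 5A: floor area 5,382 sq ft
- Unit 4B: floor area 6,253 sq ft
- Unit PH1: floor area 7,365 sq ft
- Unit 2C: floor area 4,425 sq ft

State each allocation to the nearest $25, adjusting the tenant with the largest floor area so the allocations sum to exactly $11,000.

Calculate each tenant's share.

Unit 5A: $2,525 | Unit 4B: $2,925 | Unit PH1: $3,475 | Unit 2C: $2,075

Total floor area = 5,382 + 6,253 + 7,365 + 4,425 = 23,425.
Raw shares: Unit 5A 2,527.30; Unit 4B 2,936.31; Unit PH1 3,458.48; Unit 2C 2,077.91.
At nearest $25: Unit 5A $2,525; Unit 4B $2,925; Unit PH1 $3,450; Unit 2C $2,075. Sum = $10,975.
Difference $11,000 − $10,975 = +$25 applied to largest floor area (Unit PH1): Unit PH1 becomes $3,475.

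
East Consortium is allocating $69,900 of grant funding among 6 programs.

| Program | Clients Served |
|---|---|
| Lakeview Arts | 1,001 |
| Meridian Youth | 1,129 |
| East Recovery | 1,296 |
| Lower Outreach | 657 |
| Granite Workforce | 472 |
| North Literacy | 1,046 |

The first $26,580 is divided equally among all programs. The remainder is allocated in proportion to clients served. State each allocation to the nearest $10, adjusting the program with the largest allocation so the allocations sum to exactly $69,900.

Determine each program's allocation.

Lakeview Arts: $12,170 | Meridian Youth: $13,160 | East Recovery: $14,460 | Lower Outreach: $9,510 | Granite Workforce: $8,080 | North Literacy: $12,520

$26,580 shared equally gives $4,430 per program.
Remainder $43,320 by clients served (total 5,601): Lakeview Arts 7,742.07 → $7,740; Meridian Youth 8,732.06 → $8,730; East Recovery 10,023.70 → $10,020; Lower Outreach 5,081.46 → $5,080; Granite Workforce 3,650.61 → $3,650; North Literacy 8,090.11 → $8,090.
Rounding difference +$10 on remainder applied to East Recovery.
Totals: Lakeview Arts $4,430 + $7,740 = $12,170; Meridian Youth $4,430 + $8,730 = $13,160; East Recovery $4,430 + $10,030 = $14,460; Lower Outreach $4,430 + $5,080 = $9,510; Granite Workforce $4,430 + $3,650 = $8,080; North Literacy $4,430 + $8,090 = $12,520.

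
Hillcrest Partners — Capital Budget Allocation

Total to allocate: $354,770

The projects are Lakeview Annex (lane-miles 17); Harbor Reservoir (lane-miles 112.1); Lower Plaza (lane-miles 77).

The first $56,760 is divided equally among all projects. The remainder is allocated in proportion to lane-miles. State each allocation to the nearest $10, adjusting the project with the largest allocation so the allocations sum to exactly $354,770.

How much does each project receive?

First tranche $56,760 split equally: $18,920 each.
Remainder $298,010 by lane-miles (total 206.1): Lakeview Annex 24,581.13 → $24,580; Harbor Reservoir 162,090.83 → $162,090; Lower Plaza 111,338.04 → $111,340.
Totals: Lakeview Annex $18,920 + $24,580 = $43,500; Harbor Reservoir $18,920 + $162,090 = $181,010; Lower Plaza $18,920 + $111,340 = $130,260.

Lakeview Annex: $43,500; Harbor Reservoir: $181,010; Lower Plaza: $130,260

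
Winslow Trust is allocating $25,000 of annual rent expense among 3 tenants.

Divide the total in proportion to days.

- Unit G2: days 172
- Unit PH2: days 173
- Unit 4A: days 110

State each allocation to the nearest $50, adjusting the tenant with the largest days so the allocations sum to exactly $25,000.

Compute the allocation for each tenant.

Unit G2: $9,450 · Unit PH2: $9,500 · Unit 4A: $6,050

Total days = 172 + 173 + 110 = 455.
Raw shares: Unit G2 9,450.55; Unit PH2 9,505.49; Unit 4A 6,043.96.
After rounding ($50): Unit G2 $9,450; Unit PH2 $9,500; Unit 4A $6,050. Sum = $25,000.
Sum already equals the total — no adjustment.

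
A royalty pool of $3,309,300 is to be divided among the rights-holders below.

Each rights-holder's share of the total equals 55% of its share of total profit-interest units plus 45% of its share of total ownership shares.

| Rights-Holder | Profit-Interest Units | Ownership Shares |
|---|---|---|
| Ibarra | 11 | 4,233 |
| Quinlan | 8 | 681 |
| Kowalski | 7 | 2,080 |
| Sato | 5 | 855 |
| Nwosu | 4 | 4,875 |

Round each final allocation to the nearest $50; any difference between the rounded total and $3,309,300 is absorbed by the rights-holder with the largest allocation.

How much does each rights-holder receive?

Ibarra: $1,067,450; Quinlan: $495,750; Kowalski: $607,450; Sato: $360,100; Nwosu: $778,550

Totals — profit-interest units 35, ownership shares 12,724.
Combined weights (55% profit-interest units + 45% ownership shares): Ibarra 0.3226; Quinlan 0.1498; Kowalski 0.1836; Sato 0.1088; Nwosu 0.2353.
Raw shares: Ibarra 1,067,455.83; Quinlan 495,728.82; Kowalski 607,460.98; Sato 360,083.48; Nwosu 778,570.90.
At nearest $50: Ibarra $1,067,450; Quinlan $495,750; Kowalski $607,450; Sato $360,100; Nwosu $778,550. Sum = $3,309,300.
No rounding difference to absorb.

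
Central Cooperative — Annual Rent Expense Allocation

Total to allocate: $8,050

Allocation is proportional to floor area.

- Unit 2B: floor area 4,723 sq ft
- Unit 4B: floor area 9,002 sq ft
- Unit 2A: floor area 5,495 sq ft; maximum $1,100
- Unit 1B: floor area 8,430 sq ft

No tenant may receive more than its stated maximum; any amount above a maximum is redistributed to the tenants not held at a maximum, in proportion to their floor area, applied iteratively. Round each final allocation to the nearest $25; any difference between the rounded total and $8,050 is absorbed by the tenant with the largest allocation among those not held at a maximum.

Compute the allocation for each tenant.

Unit 2B: $1,475; Unit 4B: $2,825; Unit 2A: $1,100; Unit 1B: $2,650

Combined floor area = 27,650.
Pro-rata shares before constraints: Unit 2B 1,375.05; Unit 4B 2,620.84; Unit 2A 1,599.81; Unit 1B 2,454.30.
Cap binds for Unit 2A ($1,100); residual $6,950 reallocated over remaining floor area 22,155.
Shares after redistribution: Unit 2B 1,481.60 → $1,475; Unit 4B 2,823.92 → $2,825; Unit 1B 2,644.48 → $2,650.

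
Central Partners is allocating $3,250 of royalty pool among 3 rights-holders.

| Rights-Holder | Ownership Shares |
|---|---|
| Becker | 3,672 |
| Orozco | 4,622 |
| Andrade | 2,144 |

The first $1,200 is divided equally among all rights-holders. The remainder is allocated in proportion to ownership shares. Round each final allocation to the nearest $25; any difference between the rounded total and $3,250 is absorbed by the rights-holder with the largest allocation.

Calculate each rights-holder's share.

First tranche $1,200 split equally: $400 each.
Remainder $2,050 by ownership shares (total 10,438): Becker 721.17 → $725; Orozco 907.75 → $900; Andrade 421.08 → $425.
Totals: Becker $400 + $725 = $1,125; Orozco $400 + $900 = $1,300; Andrade $400 + $425 = $825.

Becker: $1,125 · Orozco: $1,300 · Andrade: $825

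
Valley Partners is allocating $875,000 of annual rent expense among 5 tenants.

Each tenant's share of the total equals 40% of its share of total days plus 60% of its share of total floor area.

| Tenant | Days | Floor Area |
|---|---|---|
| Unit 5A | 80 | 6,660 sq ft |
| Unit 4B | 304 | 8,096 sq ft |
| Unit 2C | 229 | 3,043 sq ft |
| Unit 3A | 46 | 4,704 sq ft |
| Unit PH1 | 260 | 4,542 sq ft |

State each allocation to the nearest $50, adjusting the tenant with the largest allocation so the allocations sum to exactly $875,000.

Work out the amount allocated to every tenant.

Unit 5A: $159,750 · Unit 4B: $272,900 · Unit 2C: $146,300 · Unit 3A: $108,850 · Unit PH1: $187,200

Days total 919; floor area total 27,045.
Composite weights (40% days + 60% floor area): Unit 5A 0.1826; Unit 4B 0.3119; Unit 2C 0.1672; Unit 3A 0.1244; Unit PH1 0.2139.
Pro-rata amounts: Unit 5A 159,752.43; Unit 4B 272,938.31; Unit 2C 146,285.36; Unit 3A 108,833.52; Unit PH1 187,190.39.
Rounded to nearest $50: Unit 5A $159,750; Unit 4B $272,950; Unit 2C $146,300; Unit 3A $108,850; Unit PH1 $187,200. Sum = $875,050.
Difference $875,000 − $875,050 = −$50 applied to largest allocation (Unit 4B): Unit 4B becomes $272,900.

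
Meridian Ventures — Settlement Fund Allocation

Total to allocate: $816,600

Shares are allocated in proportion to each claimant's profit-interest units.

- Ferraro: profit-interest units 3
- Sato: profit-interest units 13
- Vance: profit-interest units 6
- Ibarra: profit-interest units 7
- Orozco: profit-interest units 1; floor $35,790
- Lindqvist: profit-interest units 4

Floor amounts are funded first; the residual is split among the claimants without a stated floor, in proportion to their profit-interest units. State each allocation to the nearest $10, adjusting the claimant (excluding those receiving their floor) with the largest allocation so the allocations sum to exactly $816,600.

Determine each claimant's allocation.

Fund the minimums — Orozco $35,790. Remaining pool $780,810.
Remaining pool split over remaining profit-interest units 33: Ferraro 70,982.73 → $70,980; Sato 307,591.82 → $307,590; Vance 141,965.45 → $141,970; Ibarra 165,626.36 → $165,630; Lindqvist 94,643.64 → $94,640.

Ferraro: $70,980; Sato: $307,590; Vance: $141,970; Ibarra: $165,630; Orozco: $35,790; Lindqvist: $94,640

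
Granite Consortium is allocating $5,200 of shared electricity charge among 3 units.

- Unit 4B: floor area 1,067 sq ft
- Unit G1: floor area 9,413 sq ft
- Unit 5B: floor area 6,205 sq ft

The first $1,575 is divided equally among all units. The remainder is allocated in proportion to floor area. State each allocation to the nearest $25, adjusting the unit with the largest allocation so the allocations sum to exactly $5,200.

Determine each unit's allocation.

Equal tier: $1,575 ÷ 3 = $525 apiece.
Remainder $3,625 by floor area (total 16,685): Unit 4B 231.82 → $225; Unit G1 2,045.08 → $2,050; Unit 5B 1,348.10 → $1,350.
Totals: Unit 4B $525 + $225 = $750; Unit G1 $525 + $2,050 = $2,575; Unit 5B $525 + $1,350 = $1,875.

Unit 4B: $750 · Unit G1: $2,575 · Unit 5B: $1,875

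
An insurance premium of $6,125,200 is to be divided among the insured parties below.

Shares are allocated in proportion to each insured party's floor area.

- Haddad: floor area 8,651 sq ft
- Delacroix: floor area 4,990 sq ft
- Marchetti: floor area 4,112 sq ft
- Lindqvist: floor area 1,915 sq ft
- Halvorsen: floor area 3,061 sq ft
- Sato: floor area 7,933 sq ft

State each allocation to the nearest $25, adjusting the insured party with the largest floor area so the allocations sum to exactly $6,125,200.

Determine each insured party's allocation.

Haddad: $1,728,200 | Delacroix: $996,825 | Marchetti: $821,425 | Lindqvist: $382,550 | Halvorsen: $611,475 | Sato: $1,584,725

Sum of floor area: 30,662.
Pro-rata amounts: Haddad 8,651/30,662 × $6,125,200 = 1,728,168.59; Delacroix 4,990/30,662 × $6,125,200 = 996,828.26; Marchetti 4,112/30,662 × $6,125,200 = 821,434.43; Lindqvist 1,915/30,662 × $6,125,200 = 382,550.32; Halvorsen 3,061/30,662 × $6,125,200 = 611,481.22; Sato 7,933/30,662 × $6,125,200 = 1,584,737.19.
Rounded to nearest $25: Haddad $1,728,175; Delacroix $996,825; Marchetti $821,425; Lindqvist $382,550; Halvorsen $611,475; Sato $1,584,725. Sum = $6,125,175.
Difference $6,125,200 − $6,125,175 = +$25 applied to largest floor area (Haddad): Haddad becomes $1,728,200.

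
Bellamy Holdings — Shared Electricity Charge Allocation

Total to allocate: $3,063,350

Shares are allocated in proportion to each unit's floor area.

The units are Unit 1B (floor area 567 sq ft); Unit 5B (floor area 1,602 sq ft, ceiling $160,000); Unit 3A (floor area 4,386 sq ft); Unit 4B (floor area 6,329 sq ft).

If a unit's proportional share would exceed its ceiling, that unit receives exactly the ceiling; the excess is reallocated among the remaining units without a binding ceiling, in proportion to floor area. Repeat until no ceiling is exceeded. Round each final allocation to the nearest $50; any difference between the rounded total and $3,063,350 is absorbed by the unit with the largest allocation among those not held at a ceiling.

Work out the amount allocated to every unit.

Sum of floor area: 12,884.
Proportional shares (ignoring caps): Unit 1B 134,812.13; Unit 5B 380,897.76; Unit 3A 1,042,832.44; Unit 4B 1,504,807.68.
Cap binds for Unit 5B ($160,000); residual $2,903,350 reallocated over remaining floor area 11,282.
Redistributed shares: Unit 1B 145,913.80 → $145,900; Unit 3A 1,128,708.84 → $1,128,700; Unit 4B 1,628,727.37 → $1,628,750.

Unit 1B: $145,900 | Unit 5B: $160,000 | Unit 3A: $1,128,700 | Unit 4B: $1,628,750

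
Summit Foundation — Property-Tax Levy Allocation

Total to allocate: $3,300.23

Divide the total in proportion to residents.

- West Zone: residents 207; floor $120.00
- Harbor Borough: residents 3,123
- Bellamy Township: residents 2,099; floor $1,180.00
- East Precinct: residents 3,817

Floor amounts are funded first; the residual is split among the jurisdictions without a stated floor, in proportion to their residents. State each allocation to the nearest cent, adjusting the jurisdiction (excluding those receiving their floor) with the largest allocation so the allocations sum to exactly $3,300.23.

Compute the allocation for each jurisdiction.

Fund the minimums — West Zone $120.00; Bellamy Township $1,180.00. Balance $2,000.23.
Balance split over remaining residents 6,940: Harbor Borough 900.1035 → $900.10; East Precinct 1,100.1265 → $1,100.13.

West Zone: $120.00 | Harbor Borough: $900.10 | Bellamy Township: $1,180.00 | East Precinct: $1,100.13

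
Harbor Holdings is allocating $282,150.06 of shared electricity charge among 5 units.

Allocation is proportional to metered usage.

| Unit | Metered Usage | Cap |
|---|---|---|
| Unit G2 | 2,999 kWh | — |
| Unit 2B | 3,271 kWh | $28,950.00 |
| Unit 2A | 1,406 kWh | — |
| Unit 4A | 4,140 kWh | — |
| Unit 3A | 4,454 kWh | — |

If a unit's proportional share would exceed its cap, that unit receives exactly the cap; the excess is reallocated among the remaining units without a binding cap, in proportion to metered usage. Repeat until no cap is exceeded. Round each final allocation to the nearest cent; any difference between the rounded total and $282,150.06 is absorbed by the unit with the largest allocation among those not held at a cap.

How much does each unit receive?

Total metered usage = 16,270.
Pro-rata shares before constraints: Unit G2 52,007.8691; Unit 2B 56,724.8215; Unit 2A 24,382.4821; Unit 4A 71,794.7909; Unit 3A 77,240.0963.
Cap binds for Unit 2B ($28,950.00); residual $253,200.06 reallocated over remaining metered usage 12,999.
Remaining shares: Unit G2 58,415.7997 → $58,415.80; Unit 2A 27,386.6670 → $27,386.67; Unit 4A 80,640.6838 → $80,640.68; Unit 3A 86,756.9095 → $86,756.91.

Unit G2: $58,415.80 · Unit 2B: $28,950.00 · Unit 2A: $27,386.67 · Unit 4A: $80,640.68 · Unit 3A: $86,756.91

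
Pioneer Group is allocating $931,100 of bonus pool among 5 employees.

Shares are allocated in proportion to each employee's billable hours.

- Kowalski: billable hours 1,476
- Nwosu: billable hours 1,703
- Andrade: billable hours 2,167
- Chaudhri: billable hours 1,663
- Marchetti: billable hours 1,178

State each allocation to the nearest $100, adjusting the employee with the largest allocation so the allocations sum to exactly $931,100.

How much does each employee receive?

Billable hours total: 8,187.
Pro-rata amounts: Kowalski 1,476/8,187 × $931,100 = 167,864.13; Nwosu 1,703/8,187 × $931,100 = 193,680.63; Andrade 2,167/8,187 × $931,100 = 246,450.92; Chaudhri 1,663/8,187 × $931,100 = 189,131.46; Marchetti 1,178/8,187 × $931,100 = 133,972.86.
After rounding ($100): Kowalski $167,900; Nwosu $193,700; Andrade $246,500; Chaudhri $189,100; Marchetti $134,000. Sum = $931,200.
Difference $931,100 − $931,200 = −$100 applied to largest allocation (Andrade): Andrade becomes $246,400.

Kowalski: $167,900; Nwosu: $193,700; Andrade: $246,400; Chaudhri: $189,100; Marchetti: $134,000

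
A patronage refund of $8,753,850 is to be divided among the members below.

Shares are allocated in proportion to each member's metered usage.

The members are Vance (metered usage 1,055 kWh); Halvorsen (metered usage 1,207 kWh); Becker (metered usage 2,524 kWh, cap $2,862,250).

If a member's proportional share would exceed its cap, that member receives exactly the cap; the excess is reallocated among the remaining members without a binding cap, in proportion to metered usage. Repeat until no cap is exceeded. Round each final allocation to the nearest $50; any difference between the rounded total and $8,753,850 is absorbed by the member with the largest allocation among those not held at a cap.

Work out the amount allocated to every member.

Combined metered usage = 4,786.
Pro-rata shares before constraints: Vance 1,929,651.43; Halvorsen 2,207,667.56; Becker 4,616,531.01.
Held at cap: Becker ($2,862,250); balance $5,891,600 reallocated over remaining metered usage 2,262.
Remaining shares: Vance 2,747,850.57 → $2,747,850; Halvorsen 3,143,749.43 → $3,143,750.

Vance: $2,747,850 | Halvorsen: $3,143,750 | Becker: $2,862,250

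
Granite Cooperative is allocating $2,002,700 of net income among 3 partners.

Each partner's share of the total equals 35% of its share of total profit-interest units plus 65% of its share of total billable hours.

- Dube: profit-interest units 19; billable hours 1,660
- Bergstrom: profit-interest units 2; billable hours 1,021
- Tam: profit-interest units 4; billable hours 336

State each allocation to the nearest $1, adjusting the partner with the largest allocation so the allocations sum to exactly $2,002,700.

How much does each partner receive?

Dube: $1,248,964 | Bergstrom: $496,610 | Tam: $257,126

Profit-interest units total 25; billable hours total 3,017.
Composite weights (35% profit-interest units + 65% billable hours): Dube 0.6236; Bergstrom 0.2480; Tam 0.1284.
Raw shares: Dube 1,248,963.91; Bergstrom 496,609.86; Tam 257,126.23.
At nearest $1: Dube $1,248,964; Bergstrom $496,610; Tam $257,126. Sum = $2,002,700.
Sum already equals the total — no adjustment.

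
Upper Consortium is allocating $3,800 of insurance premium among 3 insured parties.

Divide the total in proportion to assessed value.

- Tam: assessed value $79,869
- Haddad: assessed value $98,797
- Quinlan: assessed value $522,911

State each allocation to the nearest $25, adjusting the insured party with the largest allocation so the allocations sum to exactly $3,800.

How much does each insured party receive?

Tam: $425; Haddad: $525; Quinlan: $2,850

Combined assessed value = 701,577.
Raw shares: Tam 79,869/701,577 × $3,800 = 432.60; Haddad 98,797/701,577 × $3,800 = 535.12; Quinlan 522,911/701,577 × $3,800 = 2,832.28.
Rounded to nearest $25: Tam $425; Haddad $525; Quinlan $2,825. Sum = $3,775.
Difference $3,800 − $3,775 = +$25 applied to largest allocation (Quinlan): Quinlan becomes $2,850.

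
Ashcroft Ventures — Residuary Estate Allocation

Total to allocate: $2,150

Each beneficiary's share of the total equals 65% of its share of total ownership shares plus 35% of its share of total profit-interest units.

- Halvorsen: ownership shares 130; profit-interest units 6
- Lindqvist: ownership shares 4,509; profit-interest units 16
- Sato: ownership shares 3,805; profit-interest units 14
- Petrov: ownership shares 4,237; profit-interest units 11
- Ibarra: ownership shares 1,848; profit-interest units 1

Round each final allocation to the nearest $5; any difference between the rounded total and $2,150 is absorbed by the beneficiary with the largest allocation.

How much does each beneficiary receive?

Halvorsen: $105 | Lindqvist: $685 | Sato: $585 | Petrov: $580 | Ibarra: $195

Ownership shares total 14,529; profit-interest units total 48.
Blended shares (65% ownership shares + 35% profit-interest units): Halvorsen 0.0496; Lindqvist 0.3184; Sato 0.2723; Petrov 0.2698; Ibarra 0.0900.
Raw shares: Halvorsen 106.57; Lindqvist 684.54; Sato 585.47; Petrov 579.99; Ibarra 193.43.
At nearest $5: Halvorsen $105; Lindqvist $685; Sato $585; Petrov $580; Ibarra $195. Sum = $2,150.
No rounding difference to absorb.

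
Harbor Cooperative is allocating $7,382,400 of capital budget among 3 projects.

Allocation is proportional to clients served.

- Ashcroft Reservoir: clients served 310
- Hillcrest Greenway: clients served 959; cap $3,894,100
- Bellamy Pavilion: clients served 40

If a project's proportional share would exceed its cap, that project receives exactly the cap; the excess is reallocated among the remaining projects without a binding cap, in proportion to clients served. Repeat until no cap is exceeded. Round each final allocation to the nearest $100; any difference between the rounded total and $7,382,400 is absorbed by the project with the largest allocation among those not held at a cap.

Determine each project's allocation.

Sum of clients served: 1,309.
Pro-rata shares before constraints: Ashcroft Reservoir 1,748,314.74; Hillcrest Greenway 5,408,496.26; Bellamy Pavilion 225,589.00.
Capped: Hillcrest Greenway ($3,894,100); balance $3,488,300 reallocated over remaining clients served 350.
Remaining shares: Ashcroft Reservoir 3,089,637.14 → $3,089,600; Bellamy Pavilion 398,662.86 → $398,700.

Ashcroft Reservoir: $3,089,600; Hillcrest Greenway: $3,894,100; Bellamy Pavilion: $398,700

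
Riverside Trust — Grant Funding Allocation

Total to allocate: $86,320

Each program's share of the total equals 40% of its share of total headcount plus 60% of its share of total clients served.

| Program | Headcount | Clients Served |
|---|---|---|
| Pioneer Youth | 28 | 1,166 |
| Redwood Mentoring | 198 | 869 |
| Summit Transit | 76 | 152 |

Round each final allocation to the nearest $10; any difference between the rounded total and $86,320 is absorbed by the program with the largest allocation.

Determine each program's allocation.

Pioneer Youth: $30,810; Redwood Mentoring: $43,220; Summit Transit: $12,290

Totals — headcount 302, clients served 2,187.
Composite weights (40% headcount + 60% clients served): Pioneer Youth 0.3570; Redwood Mentoring 0.5007; Summit Transit 0.1424.
Unrounded shares: Pioneer Youth 30,814.20; Redwood Mentoring 43,217.01; Summit Transit 12,288.79.
At nearest $10: Pioneer Youth $30,810; Redwood Mentoring $43,220; Summit Transit $12,290. Sum = $86,320.
Sum already equals the total — no adjustment.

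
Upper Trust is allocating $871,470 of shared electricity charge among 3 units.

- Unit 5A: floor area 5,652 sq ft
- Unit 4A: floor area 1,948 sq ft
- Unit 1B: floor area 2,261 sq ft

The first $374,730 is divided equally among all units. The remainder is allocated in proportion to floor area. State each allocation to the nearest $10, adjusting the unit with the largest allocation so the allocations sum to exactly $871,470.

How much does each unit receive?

First tranche $374,730 split equally: $124,910 each.
Remainder $496,740 by floor area (total 9,861): Unit 5A 284,714.99 → $284,710; Unit 4A 98,128.94 → $98,130; Unit 1B 113,896.07 → $113,900.
Totals: Unit 5A $124,910 + $284,710 = $409,620; Unit 4A $124,910 + $98,130 = $223,040; Unit 1B $124,910 + $113,900 = $238,810.

Unit 5A: $409,620; Unit 4A: $223,040; Unit 1B: $238,810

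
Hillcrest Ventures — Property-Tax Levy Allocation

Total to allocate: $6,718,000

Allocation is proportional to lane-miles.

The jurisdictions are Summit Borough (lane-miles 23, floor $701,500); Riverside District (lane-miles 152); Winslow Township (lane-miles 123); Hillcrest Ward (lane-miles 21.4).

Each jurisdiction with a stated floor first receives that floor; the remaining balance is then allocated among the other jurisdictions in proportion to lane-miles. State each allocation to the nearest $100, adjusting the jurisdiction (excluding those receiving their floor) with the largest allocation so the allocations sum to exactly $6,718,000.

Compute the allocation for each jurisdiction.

Guaranteed amounts: Summit Borough $701,500. Residual $6,016,500.
Residual split over remaining lane-miles 296.4: Riverside District 3,085,384.62 → $3,085,400; Winslow Township 2,496,725.71 → $2,496,700; Hillcrest Ward 434,389.68 → $434,400.

Summit Borough: $701,500 · Riverside District: $3,085,400 · Winslow Township: $2,496,700 · Hillcrest Ward: $434,400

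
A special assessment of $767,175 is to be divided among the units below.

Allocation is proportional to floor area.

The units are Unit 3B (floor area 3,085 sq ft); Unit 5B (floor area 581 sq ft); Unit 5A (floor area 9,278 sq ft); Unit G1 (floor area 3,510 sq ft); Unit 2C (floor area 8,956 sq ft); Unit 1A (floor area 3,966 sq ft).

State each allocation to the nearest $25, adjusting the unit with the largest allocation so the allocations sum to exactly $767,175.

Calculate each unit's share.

Total floor area = 29,376.
Pro-rata amounts: Unit 3B 3,085/29,376 × $767,175 = 80,566.96; Unit 5B 581/29,376 × $767,175 = 15,173.23; Unit 5A 9,278/29,376 × $767,175 = 242,301.53; Unit G1 3,510/29,376 × $767,175 = 91,666.13; Unit 2C 8,956/29,376 × $767,175 = 233,892.27; Unit 1A 3,966/29,376 × $767,175 = 103,574.89.
At nearest $25: Unit 3B $80,575; Unit 5B $15,175; Unit 5A $242,300; Unit G1 $91,675; Unit 2C $233,900; Unit 1A $103,575. Sum = $767,200.
Difference $767,175 − $767,200 = −$25 applied to largest allocation (Unit 5A): Unit 5A becomes $242,275.

Unit 3B: $80,575 · Unit 5B: $15,175 · Unit 5A: $242,275 · Unit G1: $91,675 · Unit 2C: $233,900 · Unit 1A: $103,575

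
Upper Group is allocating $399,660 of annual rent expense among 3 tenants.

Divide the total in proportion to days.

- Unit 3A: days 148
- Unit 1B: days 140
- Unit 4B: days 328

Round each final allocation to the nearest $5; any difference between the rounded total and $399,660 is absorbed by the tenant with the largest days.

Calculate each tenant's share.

Sum of days: 616.
Unrounded shares: Unit 3A 148/616 × $399,660 = 96,022.21; Unit 1B 140/616 × $399,660 = 90,831.82; Unit 4B 328/616 × $399,660 = 212,805.97.
After rounding ($5): Unit 3A $96,020; Unit 1B $90,830; Unit 4B $212,805. Sum = $399,655.
Difference $399,660 − $399,655 = +$5 applied to largest days (Unit 4B): Unit 4B becomes $212,810.

Unit 3A: $96,020 · Unit 1B: $90,830 · Unit 4B: $212,810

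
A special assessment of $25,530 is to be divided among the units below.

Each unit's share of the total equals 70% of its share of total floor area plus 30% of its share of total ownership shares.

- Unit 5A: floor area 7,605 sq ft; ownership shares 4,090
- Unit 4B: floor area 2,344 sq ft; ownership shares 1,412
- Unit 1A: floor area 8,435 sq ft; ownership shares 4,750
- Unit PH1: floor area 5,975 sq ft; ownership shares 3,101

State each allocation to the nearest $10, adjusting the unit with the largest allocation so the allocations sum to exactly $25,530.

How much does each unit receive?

Unit 5A: $7,930 | Unit 4B: $2,530 | Unit 1A: $8,910 | Unit PH1: $6,160

Totals — floor area 24,359, ownership shares 13,353.
Blended shares (70% floor area + 30% ownership shares): Unit 5A 0.3104; Unit 4B 0.0991; Unit 1A 0.3491; Unit PH1 0.2414.
Unrounded shares: Unit 5A 7,925.35; Unit 4B 2,529.57; Unit 1A 8,912.84; Unit PH1 6,162.23.
Rounded to nearest $10: Unit 5A $7,930; Unit 4B $2,530; Unit 1A $8,910; Unit PH1 $6,160. Sum = $25,530.
Sum already equals the total — no adjustment.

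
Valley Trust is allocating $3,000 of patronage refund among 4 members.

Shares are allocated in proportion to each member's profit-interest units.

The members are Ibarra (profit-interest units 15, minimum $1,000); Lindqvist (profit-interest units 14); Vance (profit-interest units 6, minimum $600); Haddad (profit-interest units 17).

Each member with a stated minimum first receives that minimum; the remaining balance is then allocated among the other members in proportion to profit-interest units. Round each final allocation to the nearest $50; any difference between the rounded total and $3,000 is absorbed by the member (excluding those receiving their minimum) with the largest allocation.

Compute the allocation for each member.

Ibarra: $1,000 | Lindqvist: $650 | Vance: $600 | Haddad: $750

Fund the minimums — Ibarra $1,000; Vance $600. Residual $1,400.
Residual split over remaining profit-interest units 31: Lindqvist 632.26 → $650; Haddad 767.74 → $750.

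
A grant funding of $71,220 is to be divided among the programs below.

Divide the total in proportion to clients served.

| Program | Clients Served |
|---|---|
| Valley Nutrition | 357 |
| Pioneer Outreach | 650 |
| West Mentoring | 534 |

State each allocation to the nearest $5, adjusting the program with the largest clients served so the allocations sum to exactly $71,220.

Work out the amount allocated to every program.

Valley Nutrition: $16,500; Pioneer Outreach: $30,040; West Mentoring: $24,680

Sum of clients served: 357 + 650 + 534 = 1,541.
Unrounded shares: Valley Nutrition 16,499.38; Pioneer Outreach 30,040.88; West Mentoring 24,679.74.
At nearest $5: Valley Nutrition $16,500; Pioneer Outreach $30,040; West Mentoring $24,680. Sum = $71,220.
No rounding difference to absorb.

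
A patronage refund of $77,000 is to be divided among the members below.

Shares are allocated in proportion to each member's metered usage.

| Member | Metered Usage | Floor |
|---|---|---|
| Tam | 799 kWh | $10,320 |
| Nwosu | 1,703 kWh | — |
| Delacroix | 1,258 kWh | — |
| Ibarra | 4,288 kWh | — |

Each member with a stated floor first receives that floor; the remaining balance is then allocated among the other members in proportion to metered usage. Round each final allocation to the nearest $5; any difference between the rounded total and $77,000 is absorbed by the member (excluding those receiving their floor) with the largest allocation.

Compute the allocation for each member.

Tam: $10,320 | Nwosu: $15,665 | Delacroix: $11,570 | Ibarra: $39,445

Guaranteed amounts: Tam $10,320. Balance $66,680.
Balance split over remaining metered usage 7,249: Nwosu 15,665.06 → $15,665; Delacroix 11,571.73 → $11,570; Ibarra 39,443.21 → $39,445.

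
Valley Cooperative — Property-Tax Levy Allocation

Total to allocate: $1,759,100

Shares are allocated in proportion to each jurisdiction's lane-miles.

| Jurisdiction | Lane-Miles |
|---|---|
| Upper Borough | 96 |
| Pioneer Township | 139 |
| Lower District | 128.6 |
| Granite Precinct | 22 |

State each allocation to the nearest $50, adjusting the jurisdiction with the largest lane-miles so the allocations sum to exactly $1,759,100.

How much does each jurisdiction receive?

Combined lane-miles = 96 + 139 + 128.6 + 22 = 385.6.
Proportional shares: Upper Borough 437,950.21; Pioneer Township 634,115.40; Lower District 586,670.80; Granite Precinct 100,363.59.
After rounding ($50): Upper Borough $437,950; Pioneer Township $634,100; Lower District $586,650; Granite Precinct $100,350. Sum = $1,759,050.
Difference $1,759,100 − $1,759,050 = +$50 applied to largest lane-miles (Pioneer Township): Pioneer Township becomes $634,150.

Upper Borough: $437,950; Pioneer Township: $634,150; Lower District: $586,650; Granite Precinct: $100,350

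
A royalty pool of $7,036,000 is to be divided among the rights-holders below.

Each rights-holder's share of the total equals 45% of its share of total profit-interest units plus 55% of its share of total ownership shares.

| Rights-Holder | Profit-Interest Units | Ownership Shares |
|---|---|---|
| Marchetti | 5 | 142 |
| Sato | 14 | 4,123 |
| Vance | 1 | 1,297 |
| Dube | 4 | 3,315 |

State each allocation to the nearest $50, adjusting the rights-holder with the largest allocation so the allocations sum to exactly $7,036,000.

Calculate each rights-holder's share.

Profit-interest units total 24; ownership shares total 8,877.
Composite weights (45% profit-interest units + 55% ownership shares): Marchetti 0.1025; Sato 0.5180; Vance 0.0991; Dube 0.2804.
Proportional shares: Marchetti 721,527.85; Sato 3,644,312.33; Vance 697,333.43; Dube 1,972,826.39.
After rounding ($50): Marchetti $721,550; Sato $3,644,300; Vance $697,350; Dube $1,972,850. Sum = $7,036,050.
Difference $7,036,000 − $7,036,050 = −$50 applied to largest allocation (Sato): Sato becomes $3,644,250.

Marchetti: $721,550 | Sato: $3,644,250 | Vance: $697,350 | Dube: $1,972,850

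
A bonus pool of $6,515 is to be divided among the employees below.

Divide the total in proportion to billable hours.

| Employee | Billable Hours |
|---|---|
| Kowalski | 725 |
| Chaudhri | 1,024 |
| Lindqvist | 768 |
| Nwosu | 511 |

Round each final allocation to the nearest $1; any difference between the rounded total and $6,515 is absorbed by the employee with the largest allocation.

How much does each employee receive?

Combined billable hours = 3,028.
Raw shares: Kowalski 725/3,028 × $6,515 = 1,559.90; Chaudhri 1,024/3,028 × $6,515 = 2,203.22; Lindqvist 768/3,028 × $6,515 = 1,652.42; Nwosu 511/3,028 × $6,515 = 1,099.46.
At nearest $1: Kowalski $1,560; Chaudhri $2,203; Lindqvist $1,652; Nwosu $1,099. Sum = $6,514.
Difference $6,515 − $6,514 = +$1 applied to largest allocation (Chaudhri): Chaudhri becomes $2,204.

Kowalski: $1,560; Chaudhri: $2,204; Lindqvist: $1,652; Nwosu: $1,099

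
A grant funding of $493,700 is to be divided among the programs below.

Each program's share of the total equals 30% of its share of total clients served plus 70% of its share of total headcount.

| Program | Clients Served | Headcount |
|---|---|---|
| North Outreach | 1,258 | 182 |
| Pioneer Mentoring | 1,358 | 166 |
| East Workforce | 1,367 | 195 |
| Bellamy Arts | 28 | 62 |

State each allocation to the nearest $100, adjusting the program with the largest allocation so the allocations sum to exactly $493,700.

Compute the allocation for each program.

Clients served total 4,011; headcount total 605.
Composite weights (30% clients served + 70% headcount): North Outreach 0.3047; Pioneer Mentoring 0.2936; East Workforce 0.3279; Bellamy Arts 0.0738.
Unrounded shares: North Outreach 150,415.46; Pioneer Mentoring 144,968.49; East Workforce 161,866.29; Bellamy Arts 36,449.76.
Rounded to nearest $100: North Outreach $150,400; Pioneer Mentoring $145,000; East Workforce $161,900; Bellamy Arts $36,400. Sum = $493,700.
No rounding difference to absorb.

North Outreach: $150,400 · Pioneer Mentoring: $145,000 · East Workforce: $161,900 · Bellamy Arts: $36,400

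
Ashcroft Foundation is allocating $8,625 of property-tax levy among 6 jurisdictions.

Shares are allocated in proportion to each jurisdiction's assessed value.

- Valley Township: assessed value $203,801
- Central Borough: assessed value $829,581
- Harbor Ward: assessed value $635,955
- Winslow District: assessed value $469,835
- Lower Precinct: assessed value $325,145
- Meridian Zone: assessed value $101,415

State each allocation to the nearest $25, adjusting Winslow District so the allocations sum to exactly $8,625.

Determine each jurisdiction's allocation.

Valley Township: $675; Central Borough: $2,800; Harbor Ward: $2,150; Winslow District: $1,550; Lower Precinct: $1,100; Meridian Zone: $350

Sum of assessed value: 2,565,732.
Pro-rata amounts: Valley Township 203,801/2,565,732 × $8,625 = 685.10; Central Borough 829,581/2,565,732 × $8,625 = 2,788.73; Harbor Ward 635,955/2,565,732 × $8,625 = 2,137.84; Winslow District 469,835/2,565,732 × $8,625 = 1,579.40; Lower Precinct 325,145/2,565,732 × $8,625 = 1,093.01; Meridian Zone 101,415/2,565,732 × $8,625 = 340.92.
At nearest $25: Valley Township $675; Central Borough $2,800; Harbor Ward $2,150; Winslow District $1,575; Lower Precinct $1,100; Meridian Zone $350. Sum = $8,650.
Difference $8,625 − $8,650 = −$25 applied to Winslow District: Winslow District becomes $1,550.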